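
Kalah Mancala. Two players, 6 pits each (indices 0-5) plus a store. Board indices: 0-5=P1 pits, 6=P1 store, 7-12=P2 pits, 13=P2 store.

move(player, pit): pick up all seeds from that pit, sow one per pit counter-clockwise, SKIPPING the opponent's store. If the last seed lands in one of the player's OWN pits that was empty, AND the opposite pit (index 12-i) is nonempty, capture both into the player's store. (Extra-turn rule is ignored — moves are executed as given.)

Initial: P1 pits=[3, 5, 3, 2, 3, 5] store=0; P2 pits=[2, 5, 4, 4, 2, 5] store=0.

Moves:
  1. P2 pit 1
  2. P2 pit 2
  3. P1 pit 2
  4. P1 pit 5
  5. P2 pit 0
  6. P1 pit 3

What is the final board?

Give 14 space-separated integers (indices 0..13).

Move 1: P2 pit1 -> P1=[3,5,3,2,3,5](0) P2=[2,0,5,5,3,6](1)
Move 2: P2 pit2 -> P1=[4,5,3,2,3,5](0) P2=[2,0,0,6,4,7](2)
Move 3: P1 pit2 -> P1=[4,5,0,3,4,6](0) P2=[2,0,0,6,4,7](2)
Move 4: P1 pit5 -> P1=[4,5,0,3,4,0](1) P2=[3,1,1,7,5,7](2)
Move 5: P2 pit0 -> P1=[4,5,0,3,4,0](1) P2=[0,2,2,8,5,7](2)
Move 6: P1 pit3 -> P1=[4,5,0,0,5,1](2) P2=[0,2,2,8,5,7](2)

Answer: 4 5 0 0 5 1 2 0 2 2 8 5 7 2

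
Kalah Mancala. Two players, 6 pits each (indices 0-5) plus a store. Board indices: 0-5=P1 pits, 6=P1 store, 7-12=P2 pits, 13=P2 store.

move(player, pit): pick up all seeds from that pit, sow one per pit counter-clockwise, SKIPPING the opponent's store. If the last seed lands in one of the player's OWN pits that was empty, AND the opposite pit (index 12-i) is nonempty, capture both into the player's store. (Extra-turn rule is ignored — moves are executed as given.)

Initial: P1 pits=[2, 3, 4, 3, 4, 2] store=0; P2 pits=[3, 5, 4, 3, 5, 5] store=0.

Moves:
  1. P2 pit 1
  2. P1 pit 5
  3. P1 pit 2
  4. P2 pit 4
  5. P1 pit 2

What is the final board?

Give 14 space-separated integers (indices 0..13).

Move 1: P2 pit1 -> P1=[2,3,4,3,4,2](0) P2=[3,0,5,4,6,6](1)
Move 2: P1 pit5 -> P1=[2,3,4,3,4,0](1) P2=[4,0,5,4,6,6](1)
Move 3: P1 pit2 -> P1=[2,3,0,4,5,1](2) P2=[4,0,5,4,6,6](1)
Move 4: P2 pit4 -> P1=[3,4,1,5,5,1](2) P2=[4,0,5,4,0,7](2)
Move 5: P1 pit2 -> P1=[3,4,0,6,5,1](2) P2=[4,0,5,4,0,7](2)

Answer: 3 4 0 6 5 1 2 4 0 5 4 0 7 2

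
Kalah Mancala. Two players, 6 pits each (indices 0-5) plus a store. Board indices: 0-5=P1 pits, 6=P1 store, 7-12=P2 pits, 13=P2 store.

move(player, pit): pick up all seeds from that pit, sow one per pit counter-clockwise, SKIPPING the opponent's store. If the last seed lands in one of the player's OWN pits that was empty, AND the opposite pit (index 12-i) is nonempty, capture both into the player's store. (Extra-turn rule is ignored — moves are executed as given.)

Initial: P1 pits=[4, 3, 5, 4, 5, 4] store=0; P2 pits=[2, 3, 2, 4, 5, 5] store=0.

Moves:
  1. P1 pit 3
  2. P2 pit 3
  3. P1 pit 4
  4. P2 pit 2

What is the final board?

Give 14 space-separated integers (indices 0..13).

Answer: 5 3 5 0 0 6 2 4 4 0 2 7 7 1

Derivation:
Move 1: P1 pit3 -> P1=[4,3,5,0,6,5](1) P2=[3,3,2,4,5,5](0)
Move 2: P2 pit3 -> P1=[5,3,5,0,6,5](1) P2=[3,3,2,0,6,6](1)
Move 3: P1 pit4 -> P1=[5,3,5,0,0,6](2) P2=[4,4,3,1,6,6](1)
Move 4: P2 pit2 -> P1=[5,3,5,0,0,6](2) P2=[4,4,0,2,7,7](1)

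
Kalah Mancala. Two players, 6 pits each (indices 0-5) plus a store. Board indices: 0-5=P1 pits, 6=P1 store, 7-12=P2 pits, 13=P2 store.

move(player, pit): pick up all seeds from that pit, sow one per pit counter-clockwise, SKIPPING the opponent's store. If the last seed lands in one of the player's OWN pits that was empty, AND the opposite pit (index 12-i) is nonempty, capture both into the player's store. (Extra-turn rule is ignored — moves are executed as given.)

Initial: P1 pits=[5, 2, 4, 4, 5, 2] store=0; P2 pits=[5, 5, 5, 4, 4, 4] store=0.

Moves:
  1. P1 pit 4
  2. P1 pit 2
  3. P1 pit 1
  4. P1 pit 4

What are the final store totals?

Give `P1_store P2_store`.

Answer: 2 0

Derivation:
Move 1: P1 pit4 -> P1=[5,2,4,4,0,3](1) P2=[6,6,6,4,4,4](0)
Move 2: P1 pit2 -> P1=[5,2,0,5,1,4](2) P2=[6,6,6,4,4,4](0)
Move 3: P1 pit1 -> P1=[5,0,1,6,1,4](2) P2=[6,6,6,4,4,4](0)
Move 4: P1 pit4 -> P1=[5,0,1,6,0,5](2) P2=[6,6,6,4,4,4](0)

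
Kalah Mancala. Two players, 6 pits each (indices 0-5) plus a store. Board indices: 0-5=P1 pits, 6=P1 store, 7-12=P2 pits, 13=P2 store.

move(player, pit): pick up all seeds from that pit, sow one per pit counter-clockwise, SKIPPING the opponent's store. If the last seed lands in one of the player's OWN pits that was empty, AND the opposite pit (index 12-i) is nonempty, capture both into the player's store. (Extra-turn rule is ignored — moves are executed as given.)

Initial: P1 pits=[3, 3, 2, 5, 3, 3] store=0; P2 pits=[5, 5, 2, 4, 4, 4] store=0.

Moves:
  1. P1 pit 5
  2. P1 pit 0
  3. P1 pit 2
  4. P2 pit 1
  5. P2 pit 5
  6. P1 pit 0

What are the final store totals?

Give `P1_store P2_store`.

Move 1: P1 pit5 -> P1=[3,3,2,5,3,0](1) P2=[6,6,2,4,4,4](0)
Move 2: P1 pit0 -> P1=[0,4,3,6,3,0](1) P2=[6,6,2,4,4,4](0)
Move 3: P1 pit2 -> P1=[0,4,0,7,4,0](8) P2=[0,6,2,4,4,4](0)
Move 4: P2 pit1 -> P1=[1,4,0,7,4,0](8) P2=[0,0,3,5,5,5](1)
Move 5: P2 pit5 -> P1=[2,5,1,8,4,0](8) P2=[0,0,3,5,5,0](2)
Move 6: P1 pit0 -> P1=[0,6,2,8,4,0](8) P2=[0,0,3,5,5,0](2)

Answer: 8 2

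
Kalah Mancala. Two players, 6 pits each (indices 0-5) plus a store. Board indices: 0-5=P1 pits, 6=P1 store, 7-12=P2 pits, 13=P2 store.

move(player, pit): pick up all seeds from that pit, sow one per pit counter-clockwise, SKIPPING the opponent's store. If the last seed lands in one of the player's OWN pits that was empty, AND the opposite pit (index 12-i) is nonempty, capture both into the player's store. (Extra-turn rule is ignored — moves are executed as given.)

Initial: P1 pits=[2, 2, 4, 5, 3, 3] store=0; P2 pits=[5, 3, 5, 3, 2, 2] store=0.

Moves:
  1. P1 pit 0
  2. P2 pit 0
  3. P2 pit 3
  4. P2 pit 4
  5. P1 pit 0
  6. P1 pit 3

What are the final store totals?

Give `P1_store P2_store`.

Move 1: P1 pit0 -> P1=[0,3,5,5,3,3](0) P2=[5,3,5,3,2,2](0)
Move 2: P2 pit0 -> P1=[0,3,5,5,3,3](0) P2=[0,4,6,4,3,3](0)
Move 3: P2 pit3 -> P1=[1,3,5,5,3,3](0) P2=[0,4,6,0,4,4](1)
Move 4: P2 pit4 -> P1=[2,4,5,5,3,3](0) P2=[0,4,6,0,0,5](2)
Move 5: P1 pit0 -> P1=[0,5,6,5,3,3](0) P2=[0,4,6,0,0,5](2)
Move 6: P1 pit3 -> P1=[0,5,6,0,4,4](1) P2=[1,5,6,0,0,5](2)

Answer: 1 2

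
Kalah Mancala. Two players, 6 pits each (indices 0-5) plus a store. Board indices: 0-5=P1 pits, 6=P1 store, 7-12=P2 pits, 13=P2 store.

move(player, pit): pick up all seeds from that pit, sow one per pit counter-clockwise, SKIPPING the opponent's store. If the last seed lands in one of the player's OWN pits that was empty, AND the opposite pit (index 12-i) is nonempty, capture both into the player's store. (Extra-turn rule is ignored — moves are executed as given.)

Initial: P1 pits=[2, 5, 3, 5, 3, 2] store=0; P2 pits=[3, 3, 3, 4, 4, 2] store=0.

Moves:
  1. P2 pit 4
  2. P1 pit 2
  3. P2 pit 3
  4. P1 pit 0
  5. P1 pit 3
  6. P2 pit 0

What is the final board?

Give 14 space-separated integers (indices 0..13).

Answer: 0 7 1 0 6 4 1 0 5 5 2 2 4 2

Derivation:
Move 1: P2 pit4 -> P1=[3,6,3,5,3,2](0) P2=[3,3,3,4,0,3](1)
Move 2: P1 pit2 -> P1=[3,6,0,6,4,3](0) P2=[3,3,3,4,0,3](1)
Move 3: P2 pit3 -> P1=[4,6,0,6,4,3](0) P2=[3,3,3,0,1,4](2)
Move 4: P1 pit0 -> P1=[0,7,1,7,5,3](0) P2=[3,3,3,0,1,4](2)
Move 5: P1 pit3 -> P1=[0,7,1,0,6,4](1) P2=[4,4,4,1,1,4](2)
Move 6: P2 pit0 -> P1=[0,7,1,0,6,4](1) P2=[0,5,5,2,2,4](2)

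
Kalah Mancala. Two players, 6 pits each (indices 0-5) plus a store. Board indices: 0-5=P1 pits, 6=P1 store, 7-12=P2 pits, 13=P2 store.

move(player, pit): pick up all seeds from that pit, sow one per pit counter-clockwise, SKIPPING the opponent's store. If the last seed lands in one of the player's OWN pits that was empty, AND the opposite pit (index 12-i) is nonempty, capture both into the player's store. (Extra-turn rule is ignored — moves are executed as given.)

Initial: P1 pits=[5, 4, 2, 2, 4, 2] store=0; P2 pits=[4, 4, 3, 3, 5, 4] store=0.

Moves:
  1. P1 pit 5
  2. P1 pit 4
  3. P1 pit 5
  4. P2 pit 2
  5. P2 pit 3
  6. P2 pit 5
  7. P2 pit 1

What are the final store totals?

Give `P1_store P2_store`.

Answer: 3 3

Derivation:
Move 1: P1 pit5 -> P1=[5,4,2,2,4,0](1) P2=[5,4,3,3,5,4](0)
Move 2: P1 pit4 -> P1=[5,4,2,2,0,1](2) P2=[6,5,3,3,5,4](0)
Move 3: P1 pit5 -> P1=[5,4,2,2,0,0](3) P2=[6,5,3,3,5,4](0)
Move 4: P2 pit2 -> P1=[5,4,2,2,0,0](3) P2=[6,5,0,4,6,5](0)
Move 5: P2 pit3 -> P1=[6,4,2,2,0,0](3) P2=[6,5,0,0,7,6](1)
Move 6: P2 pit5 -> P1=[7,5,3,3,1,0](3) P2=[6,5,0,0,7,0](2)
Move 7: P2 pit1 -> P1=[7,5,3,3,1,0](3) P2=[6,0,1,1,8,1](3)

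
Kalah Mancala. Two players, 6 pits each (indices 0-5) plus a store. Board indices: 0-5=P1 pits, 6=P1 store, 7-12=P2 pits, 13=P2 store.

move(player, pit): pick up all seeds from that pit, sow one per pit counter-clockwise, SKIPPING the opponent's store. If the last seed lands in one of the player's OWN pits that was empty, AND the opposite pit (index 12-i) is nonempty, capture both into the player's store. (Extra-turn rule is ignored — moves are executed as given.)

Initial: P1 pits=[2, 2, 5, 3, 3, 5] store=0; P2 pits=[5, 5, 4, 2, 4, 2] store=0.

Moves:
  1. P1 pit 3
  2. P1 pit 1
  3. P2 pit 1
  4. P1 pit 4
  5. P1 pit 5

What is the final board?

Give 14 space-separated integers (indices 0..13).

Answer: 2 0 6 0 0 0 8 7 2 2 4 6 4 1

Derivation:
Move 1: P1 pit3 -> P1=[2,2,5,0,4,6](1) P2=[5,5,4,2,4,2](0)
Move 2: P1 pit1 -> P1=[2,0,6,0,4,6](6) P2=[5,5,0,2,4,2](0)
Move 3: P2 pit1 -> P1=[2,0,6,0,4,6](6) P2=[5,0,1,3,5,3](1)
Move 4: P1 pit4 -> P1=[2,0,6,0,0,7](7) P2=[6,1,1,3,5,3](1)
Move 5: P1 pit5 -> P1=[2,0,6,0,0,0](8) P2=[7,2,2,4,6,4](1)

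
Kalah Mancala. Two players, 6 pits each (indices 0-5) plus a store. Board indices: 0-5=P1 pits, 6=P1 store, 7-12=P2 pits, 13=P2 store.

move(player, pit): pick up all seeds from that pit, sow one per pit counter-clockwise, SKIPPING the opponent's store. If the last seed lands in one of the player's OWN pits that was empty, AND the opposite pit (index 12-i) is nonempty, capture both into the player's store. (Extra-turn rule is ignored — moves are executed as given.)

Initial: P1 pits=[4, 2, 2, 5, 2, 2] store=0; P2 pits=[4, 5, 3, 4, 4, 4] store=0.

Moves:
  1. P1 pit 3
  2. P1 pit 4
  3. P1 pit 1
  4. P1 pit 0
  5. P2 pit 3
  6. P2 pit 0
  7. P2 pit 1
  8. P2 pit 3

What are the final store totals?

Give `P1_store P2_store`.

Answer: 13 2

Derivation:
Move 1: P1 pit3 -> P1=[4,2,2,0,3,3](1) P2=[5,6,3,4,4,4](0)
Move 2: P1 pit4 -> P1=[4,2,2,0,0,4](2) P2=[6,6,3,4,4,4](0)
Move 3: P1 pit1 -> P1=[4,0,3,0,0,4](6) P2=[6,6,0,4,4,4](0)
Move 4: P1 pit0 -> P1=[0,1,4,1,0,4](13) P2=[6,0,0,4,4,4](0)
Move 5: P2 pit3 -> P1=[1,1,4,1,0,4](13) P2=[6,0,0,0,5,5](1)
Move 6: P2 pit0 -> P1=[1,1,4,1,0,4](13) P2=[0,1,1,1,6,6](2)
Move 7: P2 pit1 -> P1=[1,1,4,1,0,4](13) P2=[0,0,2,1,6,6](2)
Move 8: P2 pit3 -> P1=[1,1,4,1,0,4](13) P2=[0,0,2,0,7,6](2)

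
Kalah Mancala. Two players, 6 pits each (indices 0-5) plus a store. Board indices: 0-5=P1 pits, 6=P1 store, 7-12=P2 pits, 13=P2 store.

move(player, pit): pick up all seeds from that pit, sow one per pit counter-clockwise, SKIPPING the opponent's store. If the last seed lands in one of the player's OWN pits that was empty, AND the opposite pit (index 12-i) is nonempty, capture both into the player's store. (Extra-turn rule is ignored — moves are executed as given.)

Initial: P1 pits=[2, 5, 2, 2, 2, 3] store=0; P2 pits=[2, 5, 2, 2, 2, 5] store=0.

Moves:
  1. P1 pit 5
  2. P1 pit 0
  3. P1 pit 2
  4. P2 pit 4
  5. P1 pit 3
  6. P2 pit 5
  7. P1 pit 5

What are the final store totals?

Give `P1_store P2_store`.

Move 1: P1 pit5 -> P1=[2,5,2,2,2,0](1) P2=[3,6,2,2,2,5](0)
Move 2: P1 pit0 -> P1=[0,6,3,2,2,0](1) P2=[3,6,2,2,2,5](0)
Move 3: P1 pit2 -> P1=[0,6,0,3,3,0](5) P2=[0,6,2,2,2,5](0)
Move 4: P2 pit4 -> P1=[0,6,0,3,3,0](5) P2=[0,6,2,2,0,6](1)
Move 5: P1 pit3 -> P1=[0,6,0,0,4,1](6) P2=[0,6,2,2,0,6](1)
Move 6: P2 pit5 -> P1=[1,7,1,1,5,1](6) P2=[0,6,2,2,0,0](2)
Move 7: P1 pit5 -> P1=[1,7,1,1,5,0](7) P2=[0,6,2,2,0,0](2)

Answer: 7 2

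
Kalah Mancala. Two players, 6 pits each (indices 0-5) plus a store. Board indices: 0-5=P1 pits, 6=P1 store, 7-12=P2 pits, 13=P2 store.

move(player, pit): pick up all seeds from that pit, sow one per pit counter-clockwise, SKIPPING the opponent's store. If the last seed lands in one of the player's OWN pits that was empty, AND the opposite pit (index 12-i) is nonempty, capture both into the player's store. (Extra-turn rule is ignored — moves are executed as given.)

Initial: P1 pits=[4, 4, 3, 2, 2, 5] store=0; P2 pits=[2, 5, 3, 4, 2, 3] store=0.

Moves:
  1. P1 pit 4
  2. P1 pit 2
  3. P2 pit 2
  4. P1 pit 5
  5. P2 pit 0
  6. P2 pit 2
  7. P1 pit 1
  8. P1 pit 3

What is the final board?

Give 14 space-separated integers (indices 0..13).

Answer: 4 0 1 0 3 2 3 1 7 0 8 5 5 0

Derivation:
Move 1: P1 pit4 -> P1=[4,4,3,2,0,6](1) P2=[2,5,3,4,2,3](0)
Move 2: P1 pit2 -> P1=[4,4,0,3,1,7](1) P2=[2,5,3,4,2,3](0)
Move 3: P2 pit2 -> P1=[4,4,0,3,1,7](1) P2=[2,5,0,5,3,4](0)
Move 4: P1 pit5 -> P1=[4,4,0,3,1,0](2) P2=[3,6,1,6,4,5](0)
Move 5: P2 pit0 -> P1=[4,4,0,3,1,0](2) P2=[0,7,2,7,4,5](0)
Move 6: P2 pit2 -> P1=[4,4,0,3,1,0](2) P2=[0,7,0,8,5,5](0)
Move 7: P1 pit1 -> P1=[4,0,1,4,2,1](2) P2=[0,7,0,8,5,5](0)
Move 8: P1 pit3 -> P1=[4,0,1,0,3,2](3) P2=[1,7,0,8,5,5](0)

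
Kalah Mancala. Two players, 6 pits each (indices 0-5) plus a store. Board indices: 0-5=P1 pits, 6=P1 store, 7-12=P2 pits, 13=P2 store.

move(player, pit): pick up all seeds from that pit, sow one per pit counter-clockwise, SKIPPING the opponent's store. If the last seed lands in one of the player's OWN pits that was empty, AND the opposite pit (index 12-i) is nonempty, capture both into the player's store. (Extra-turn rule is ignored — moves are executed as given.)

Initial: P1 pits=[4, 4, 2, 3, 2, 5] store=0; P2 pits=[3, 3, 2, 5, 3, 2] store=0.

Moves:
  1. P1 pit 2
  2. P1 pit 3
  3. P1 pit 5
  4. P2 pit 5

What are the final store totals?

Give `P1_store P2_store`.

Move 1: P1 pit2 -> P1=[4,4,0,4,3,5](0) P2=[3,3,2,5,3,2](0)
Move 2: P1 pit3 -> P1=[4,4,0,0,4,6](1) P2=[4,3,2,5,3,2](0)
Move 3: P1 pit5 -> P1=[4,4,0,0,4,0](2) P2=[5,4,3,6,4,2](0)
Move 4: P2 pit5 -> P1=[5,4,0,0,4,0](2) P2=[5,4,3,6,4,0](1)

Answer: 2 1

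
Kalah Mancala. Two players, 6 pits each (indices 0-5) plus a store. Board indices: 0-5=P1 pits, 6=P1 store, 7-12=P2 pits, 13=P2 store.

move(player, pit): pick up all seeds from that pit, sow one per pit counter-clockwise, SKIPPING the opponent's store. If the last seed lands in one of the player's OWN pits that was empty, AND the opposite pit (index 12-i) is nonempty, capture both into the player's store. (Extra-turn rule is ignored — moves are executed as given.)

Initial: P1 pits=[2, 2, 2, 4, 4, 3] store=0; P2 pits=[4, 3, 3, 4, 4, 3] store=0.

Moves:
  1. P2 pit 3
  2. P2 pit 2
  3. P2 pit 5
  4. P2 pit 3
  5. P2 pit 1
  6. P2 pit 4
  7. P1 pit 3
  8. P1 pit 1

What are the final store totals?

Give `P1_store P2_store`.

Answer: 1 3

Derivation:
Move 1: P2 pit3 -> P1=[3,2,2,4,4,3](0) P2=[4,3,3,0,5,4](1)
Move 2: P2 pit2 -> P1=[3,2,2,4,4,3](0) P2=[4,3,0,1,6,5](1)
Move 3: P2 pit5 -> P1=[4,3,3,5,4,3](0) P2=[4,3,0,1,6,0](2)
Move 4: P2 pit3 -> P1=[4,3,3,5,4,3](0) P2=[4,3,0,0,7,0](2)
Move 5: P2 pit1 -> P1=[4,3,3,5,4,3](0) P2=[4,0,1,1,8,0](2)
Move 6: P2 pit4 -> P1=[5,4,4,6,5,4](0) P2=[4,0,1,1,0,1](3)
Move 7: P1 pit3 -> P1=[5,4,4,0,6,5](1) P2=[5,1,2,1,0,1](3)
Move 8: P1 pit1 -> P1=[5,0,5,1,7,6](1) P2=[5,1,2,1,0,1](3)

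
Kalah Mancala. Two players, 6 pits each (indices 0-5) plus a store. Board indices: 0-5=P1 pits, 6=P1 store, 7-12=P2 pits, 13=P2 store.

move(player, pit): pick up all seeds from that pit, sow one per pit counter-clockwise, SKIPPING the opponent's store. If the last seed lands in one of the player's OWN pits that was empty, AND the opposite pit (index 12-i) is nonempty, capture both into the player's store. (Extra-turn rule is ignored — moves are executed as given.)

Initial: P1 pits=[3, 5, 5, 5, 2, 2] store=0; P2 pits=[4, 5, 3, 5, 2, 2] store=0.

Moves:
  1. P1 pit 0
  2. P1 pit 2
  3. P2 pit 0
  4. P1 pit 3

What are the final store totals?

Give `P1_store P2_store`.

Move 1: P1 pit0 -> P1=[0,6,6,6,2,2](0) P2=[4,5,3,5,2,2](0)
Move 2: P1 pit2 -> P1=[0,6,0,7,3,3](1) P2=[5,6,3,5,2,2](0)
Move 3: P2 pit0 -> P1=[0,6,0,7,3,3](1) P2=[0,7,4,6,3,3](0)
Move 4: P1 pit3 -> P1=[0,6,0,0,4,4](2) P2=[1,8,5,7,3,3](0)

Answer: 2 0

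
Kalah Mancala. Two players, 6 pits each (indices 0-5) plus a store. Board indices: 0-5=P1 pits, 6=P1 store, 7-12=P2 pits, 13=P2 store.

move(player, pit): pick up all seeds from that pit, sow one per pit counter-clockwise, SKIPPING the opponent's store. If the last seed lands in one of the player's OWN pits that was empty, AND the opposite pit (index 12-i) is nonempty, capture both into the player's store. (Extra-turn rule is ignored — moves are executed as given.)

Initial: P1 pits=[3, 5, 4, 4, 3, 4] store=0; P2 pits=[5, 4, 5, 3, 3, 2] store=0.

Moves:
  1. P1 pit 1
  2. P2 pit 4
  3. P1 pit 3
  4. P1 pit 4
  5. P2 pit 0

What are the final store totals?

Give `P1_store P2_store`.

Answer: 3 2

Derivation:
Move 1: P1 pit1 -> P1=[3,0,5,5,4,5](1) P2=[5,4,5,3,3,2](0)
Move 2: P2 pit4 -> P1=[4,0,5,5,4,5](1) P2=[5,4,5,3,0,3](1)
Move 3: P1 pit3 -> P1=[4,0,5,0,5,6](2) P2=[6,5,5,3,0,3](1)
Move 4: P1 pit4 -> P1=[4,0,5,0,0,7](3) P2=[7,6,6,3,0,3](1)
Move 5: P2 pit0 -> P1=[5,0,5,0,0,7](3) P2=[0,7,7,4,1,4](2)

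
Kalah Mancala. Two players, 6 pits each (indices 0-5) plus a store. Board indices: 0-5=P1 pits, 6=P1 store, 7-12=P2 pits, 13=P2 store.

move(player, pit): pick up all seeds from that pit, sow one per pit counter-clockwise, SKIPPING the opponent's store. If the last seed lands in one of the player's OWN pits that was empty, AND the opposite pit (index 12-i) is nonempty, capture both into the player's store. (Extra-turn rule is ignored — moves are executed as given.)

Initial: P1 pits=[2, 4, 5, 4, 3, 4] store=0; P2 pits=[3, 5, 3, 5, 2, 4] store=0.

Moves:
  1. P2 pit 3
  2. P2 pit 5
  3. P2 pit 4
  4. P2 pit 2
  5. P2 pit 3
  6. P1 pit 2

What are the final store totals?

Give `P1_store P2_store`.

Move 1: P2 pit3 -> P1=[3,5,5,4,3,4](0) P2=[3,5,3,0,3,5](1)
Move 2: P2 pit5 -> P1=[4,6,6,5,3,4](0) P2=[3,5,3,0,3,0](2)
Move 3: P2 pit4 -> P1=[5,6,6,5,3,4](0) P2=[3,5,3,0,0,1](3)
Move 4: P2 pit2 -> P1=[5,6,6,5,3,4](0) P2=[3,5,0,1,1,2](3)
Move 5: P2 pit3 -> P1=[5,6,6,5,3,4](0) P2=[3,5,0,0,2,2](3)
Move 6: P1 pit2 -> P1=[5,6,0,6,4,5](1) P2=[4,6,0,0,2,2](3)

Answer: 1 3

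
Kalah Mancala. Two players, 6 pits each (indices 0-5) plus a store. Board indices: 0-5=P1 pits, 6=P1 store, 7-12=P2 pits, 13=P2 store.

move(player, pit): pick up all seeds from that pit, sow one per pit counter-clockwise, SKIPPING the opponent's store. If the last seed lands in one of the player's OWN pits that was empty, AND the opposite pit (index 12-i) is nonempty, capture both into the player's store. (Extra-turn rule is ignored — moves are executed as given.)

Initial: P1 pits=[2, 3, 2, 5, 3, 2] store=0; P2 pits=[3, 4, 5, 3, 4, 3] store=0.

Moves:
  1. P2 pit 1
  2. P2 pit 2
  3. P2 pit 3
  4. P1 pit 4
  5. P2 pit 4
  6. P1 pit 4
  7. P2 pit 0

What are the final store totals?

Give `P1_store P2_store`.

Move 1: P2 pit1 -> P1=[2,3,2,5,3,2](0) P2=[3,0,6,4,5,4](0)
Move 2: P2 pit2 -> P1=[3,4,2,5,3,2](0) P2=[3,0,0,5,6,5](1)
Move 3: P2 pit3 -> P1=[4,5,2,5,3,2](0) P2=[3,0,0,0,7,6](2)
Move 4: P1 pit4 -> P1=[4,5,2,5,0,3](1) P2=[4,0,0,0,7,6](2)
Move 5: P2 pit4 -> P1=[5,6,3,6,1,3](1) P2=[4,0,0,0,0,7](3)
Move 6: P1 pit4 -> P1=[5,6,3,6,0,4](1) P2=[4,0,0,0,0,7](3)
Move 7: P2 pit0 -> P1=[5,0,3,6,0,4](1) P2=[0,1,1,1,0,7](10)

Answer: 1 10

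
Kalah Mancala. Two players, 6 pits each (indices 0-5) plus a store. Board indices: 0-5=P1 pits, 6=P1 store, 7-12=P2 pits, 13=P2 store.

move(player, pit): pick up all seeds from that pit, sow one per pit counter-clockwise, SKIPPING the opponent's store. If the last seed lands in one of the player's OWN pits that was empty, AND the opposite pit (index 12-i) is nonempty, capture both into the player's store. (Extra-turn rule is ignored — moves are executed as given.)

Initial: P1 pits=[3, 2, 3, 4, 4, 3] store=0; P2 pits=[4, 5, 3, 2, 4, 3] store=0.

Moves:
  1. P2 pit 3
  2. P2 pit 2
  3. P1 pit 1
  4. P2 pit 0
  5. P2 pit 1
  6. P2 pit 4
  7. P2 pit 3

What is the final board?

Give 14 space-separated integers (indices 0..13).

Answer: 5 1 5 6 5 4 0 0 0 2 0 1 8 3

Derivation:
Move 1: P2 pit3 -> P1=[3,2,3,4,4,3](0) P2=[4,5,3,0,5,4](0)
Move 2: P2 pit2 -> P1=[3,2,3,4,4,3](0) P2=[4,5,0,1,6,5](0)
Move 3: P1 pit1 -> P1=[3,0,4,5,4,3](0) P2=[4,5,0,1,6,5](0)
Move 4: P2 pit0 -> P1=[3,0,4,5,4,3](0) P2=[0,6,1,2,7,5](0)
Move 5: P2 pit1 -> P1=[4,0,4,5,4,3](0) P2=[0,0,2,3,8,6](1)
Move 6: P2 pit4 -> P1=[5,1,5,6,5,4](0) P2=[0,0,2,3,0,7](2)
Move 7: P2 pit3 -> P1=[5,1,5,6,5,4](0) P2=[0,0,2,0,1,8](3)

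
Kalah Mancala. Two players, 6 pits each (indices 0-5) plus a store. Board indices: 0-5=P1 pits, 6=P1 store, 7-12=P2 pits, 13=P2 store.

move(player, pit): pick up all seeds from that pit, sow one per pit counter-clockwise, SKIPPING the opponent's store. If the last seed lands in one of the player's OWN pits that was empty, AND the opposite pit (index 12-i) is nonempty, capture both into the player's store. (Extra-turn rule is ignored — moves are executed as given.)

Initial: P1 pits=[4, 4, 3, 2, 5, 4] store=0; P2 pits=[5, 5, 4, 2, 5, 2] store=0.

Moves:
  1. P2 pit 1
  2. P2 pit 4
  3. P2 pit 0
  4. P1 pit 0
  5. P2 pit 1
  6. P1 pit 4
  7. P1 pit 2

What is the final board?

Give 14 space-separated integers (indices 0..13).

Move 1: P2 pit1 -> P1=[4,4,3,2,5,4](0) P2=[5,0,5,3,6,3](1)
Move 2: P2 pit4 -> P1=[5,5,4,3,5,4](0) P2=[5,0,5,3,0,4](2)
Move 3: P2 pit0 -> P1=[5,5,4,3,5,4](0) P2=[0,1,6,4,1,5](2)
Move 4: P1 pit0 -> P1=[0,6,5,4,6,5](0) P2=[0,1,6,4,1,5](2)
Move 5: P2 pit1 -> P1=[0,6,5,4,6,5](0) P2=[0,0,7,4,1,5](2)
Move 6: P1 pit4 -> P1=[0,6,5,4,0,6](1) P2=[1,1,8,5,1,5](2)
Move 7: P1 pit2 -> P1=[0,6,0,5,1,7](2) P2=[2,1,8,5,1,5](2)

Answer: 0 6 0 5 1 7 2 2 1 8 5 1 5 2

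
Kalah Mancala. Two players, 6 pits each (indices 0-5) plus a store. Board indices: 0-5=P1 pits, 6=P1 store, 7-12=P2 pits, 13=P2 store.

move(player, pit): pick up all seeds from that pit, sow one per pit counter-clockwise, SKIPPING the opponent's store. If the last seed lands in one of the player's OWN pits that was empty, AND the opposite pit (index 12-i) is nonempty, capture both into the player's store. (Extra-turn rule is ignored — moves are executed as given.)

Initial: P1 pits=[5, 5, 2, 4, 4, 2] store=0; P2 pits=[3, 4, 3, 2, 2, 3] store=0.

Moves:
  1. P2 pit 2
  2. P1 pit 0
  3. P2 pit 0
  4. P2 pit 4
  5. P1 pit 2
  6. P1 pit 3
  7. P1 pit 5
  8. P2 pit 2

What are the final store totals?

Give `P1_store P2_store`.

Move 1: P2 pit2 -> P1=[5,5,2,4,4,2](0) P2=[3,4,0,3,3,4](0)
Move 2: P1 pit0 -> P1=[0,6,3,5,5,3](0) P2=[3,4,0,3,3,4](0)
Move 3: P2 pit0 -> P1=[0,6,3,5,5,3](0) P2=[0,5,1,4,3,4](0)
Move 4: P2 pit4 -> P1=[1,6,3,5,5,3](0) P2=[0,5,1,4,0,5](1)
Move 5: P1 pit2 -> P1=[1,6,0,6,6,4](0) P2=[0,5,1,4,0,5](1)
Move 6: P1 pit3 -> P1=[1,6,0,0,7,5](1) P2=[1,6,2,4,0,5](1)
Move 7: P1 pit5 -> P1=[1,6,0,0,7,0](2) P2=[2,7,3,5,0,5](1)
Move 8: P2 pit2 -> P1=[1,6,0,0,7,0](2) P2=[2,7,0,6,1,6](1)

Answer: 2 1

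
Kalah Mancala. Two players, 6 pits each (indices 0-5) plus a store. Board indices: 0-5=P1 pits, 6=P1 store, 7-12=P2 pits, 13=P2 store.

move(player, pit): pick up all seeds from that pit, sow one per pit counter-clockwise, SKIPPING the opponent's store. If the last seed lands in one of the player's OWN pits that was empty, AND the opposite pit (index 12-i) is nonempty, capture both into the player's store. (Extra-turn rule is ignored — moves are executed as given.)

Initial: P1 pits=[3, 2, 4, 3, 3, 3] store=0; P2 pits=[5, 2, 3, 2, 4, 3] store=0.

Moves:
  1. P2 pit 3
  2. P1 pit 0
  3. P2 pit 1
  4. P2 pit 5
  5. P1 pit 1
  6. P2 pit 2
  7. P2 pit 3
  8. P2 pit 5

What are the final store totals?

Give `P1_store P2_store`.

Move 1: P2 pit3 -> P1=[3,2,4,3,3,3](0) P2=[5,2,3,0,5,4](0)
Move 2: P1 pit0 -> P1=[0,3,5,4,3,3](0) P2=[5,2,3,0,5,4](0)
Move 3: P2 pit1 -> P1=[0,3,0,4,3,3](0) P2=[5,0,4,0,5,4](6)
Move 4: P2 pit5 -> P1=[1,4,1,4,3,3](0) P2=[5,0,4,0,5,0](7)
Move 5: P1 pit1 -> P1=[1,0,2,5,4,4](0) P2=[5,0,4,0,5,0](7)
Move 6: P2 pit2 -> P1=[1,0,2,5,4,4](0) P2=[5,0,0,1,6,1](8)
Move 7: P2 pit3 -> P1=[1,0,2,5,4,4](0) P2=[5,0,0,0,7,1](8)
Move 8: P2 pit5 -> P1=[1,0,2,5,4,4](0) P2=[5,0,0,0,7,0](9)

Answer: 0 9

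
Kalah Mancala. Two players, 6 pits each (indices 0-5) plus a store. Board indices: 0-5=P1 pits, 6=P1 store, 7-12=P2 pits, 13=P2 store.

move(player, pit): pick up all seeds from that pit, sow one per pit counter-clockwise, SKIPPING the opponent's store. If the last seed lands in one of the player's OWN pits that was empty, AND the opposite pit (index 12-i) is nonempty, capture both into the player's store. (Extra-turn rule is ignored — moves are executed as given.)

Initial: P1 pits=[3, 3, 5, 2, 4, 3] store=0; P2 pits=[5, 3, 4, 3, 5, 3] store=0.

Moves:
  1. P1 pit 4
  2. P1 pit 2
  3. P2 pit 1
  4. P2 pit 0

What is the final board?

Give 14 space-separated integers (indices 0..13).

Move 1: P1 pit4 -> P1=[3,3,5,2,0,4](1) P2=[6,4,4,3,5,3](0)
Move 2: P1 pit2 -> P1=[3,3,0,3,1,5](2) P2=[7,4,4,3,5,3](0)
Move 3: P2 pit1 -> P1=[3,3,0,3,1,5](2) P2=[7,0,5,4,6,4](0)
Move 4: P2 pit0 -> P1=[4,3,0,3,1,5](2) P2=[0,1,6,5,7,5](1)

Answer: 4 3 0 3 1 5 2 0 1 6 5 7 5 1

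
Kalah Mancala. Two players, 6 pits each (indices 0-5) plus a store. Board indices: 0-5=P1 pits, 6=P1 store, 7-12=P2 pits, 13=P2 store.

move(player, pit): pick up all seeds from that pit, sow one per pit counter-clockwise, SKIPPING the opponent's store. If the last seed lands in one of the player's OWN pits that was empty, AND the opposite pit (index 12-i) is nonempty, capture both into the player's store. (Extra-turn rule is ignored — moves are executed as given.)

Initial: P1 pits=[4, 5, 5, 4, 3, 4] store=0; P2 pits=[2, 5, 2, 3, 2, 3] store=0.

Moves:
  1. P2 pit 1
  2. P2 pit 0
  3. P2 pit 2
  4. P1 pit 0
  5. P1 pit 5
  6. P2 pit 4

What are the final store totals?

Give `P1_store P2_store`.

Move 1: P2 pit1 -> P1=[4,5,5,4,3,4](0) P2=[2,0,3,4,3,4](1)
Move 2: P2 pit0 -> P1=[4,5,5,4,3,4](0) P2=[0,1,4,4,3,4](1)
Move 3: P2 pit2 -> P1=[4,5,5,4,3,4](0) P2=[0,1,0,5,4,5](2)
Move 4: P1 pit0 -> P1=[0,6,6,5,4,4](0) P2=[0,1,0,5,4,5](2)
Move 5: P1 pit5 -> P1=[0,6,6,5,4,0](1) P2=[1,2,1,5,4,5](2)
Move 6: P2 pit4 -> P1=[1,7,6,5,4,0](1) P2=[1,2,1,5,0,6](3)

Answer: 1 3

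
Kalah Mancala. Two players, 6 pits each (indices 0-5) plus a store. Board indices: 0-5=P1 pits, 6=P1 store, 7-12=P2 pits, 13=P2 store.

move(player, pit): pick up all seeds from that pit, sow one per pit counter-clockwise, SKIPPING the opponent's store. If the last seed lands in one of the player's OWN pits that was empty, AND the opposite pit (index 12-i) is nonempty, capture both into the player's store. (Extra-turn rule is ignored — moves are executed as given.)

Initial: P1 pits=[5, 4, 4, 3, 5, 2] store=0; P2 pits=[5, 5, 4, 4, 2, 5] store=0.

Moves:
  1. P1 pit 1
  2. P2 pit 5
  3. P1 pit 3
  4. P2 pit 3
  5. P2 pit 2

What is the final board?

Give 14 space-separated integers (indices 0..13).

Answer: 7 1 6 0 7 4 1 6 6 0 1 4 2 3

Derivation:
Move 1: P1 pit1 -> P1=[5,0,5,4,6,3](0) P2=[5,5,4,4,2,5](0)
Move 2: P2 pit5 -> P1=[6,1,6,5,6,3](0) P2=[5,5,4,4,2,0](1)
Move 3: P1 pit3 -> P1=[6,1,6,0,7,4](1) P2=[6,6,4,4,2,0](1)
Move 4: P2 pit3 -> P1=[7,1,6,0,7,4](1) P2=[6,6,4,0,3,1](2)
Move 5: P2 pit2 -> P1=[7,1,6,0,7,4](1) P2=[6,6,0,1,4,2](3)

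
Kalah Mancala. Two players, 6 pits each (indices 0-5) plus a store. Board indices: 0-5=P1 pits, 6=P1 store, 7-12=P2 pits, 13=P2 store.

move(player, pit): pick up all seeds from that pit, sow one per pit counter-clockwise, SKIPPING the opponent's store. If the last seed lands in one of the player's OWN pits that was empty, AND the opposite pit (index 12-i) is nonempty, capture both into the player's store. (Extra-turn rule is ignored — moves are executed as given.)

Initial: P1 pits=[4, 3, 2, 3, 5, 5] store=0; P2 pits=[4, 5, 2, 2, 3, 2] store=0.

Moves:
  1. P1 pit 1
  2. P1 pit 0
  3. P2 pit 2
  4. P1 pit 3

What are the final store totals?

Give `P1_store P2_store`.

Move 1: P1 pit1 -> P1=[4,0,3,4,6,5](0) P2=[4,5,2,2,3,2](0)
Move 2: P1 pit0 -> P1=[0,1,4,5,7,5](0) P2=[4,5,2,2,3,2](0)
Move 3: P2 pit2 -> P1=[0,1,4,5,7,5](0) P2=[4,5,0,3,4,2](0)
Move 4: P1 pit3 -> P1=[0,1,4,0,8,6](1) P2=[5,6,0,3,4,2](0)

Answer: 1 0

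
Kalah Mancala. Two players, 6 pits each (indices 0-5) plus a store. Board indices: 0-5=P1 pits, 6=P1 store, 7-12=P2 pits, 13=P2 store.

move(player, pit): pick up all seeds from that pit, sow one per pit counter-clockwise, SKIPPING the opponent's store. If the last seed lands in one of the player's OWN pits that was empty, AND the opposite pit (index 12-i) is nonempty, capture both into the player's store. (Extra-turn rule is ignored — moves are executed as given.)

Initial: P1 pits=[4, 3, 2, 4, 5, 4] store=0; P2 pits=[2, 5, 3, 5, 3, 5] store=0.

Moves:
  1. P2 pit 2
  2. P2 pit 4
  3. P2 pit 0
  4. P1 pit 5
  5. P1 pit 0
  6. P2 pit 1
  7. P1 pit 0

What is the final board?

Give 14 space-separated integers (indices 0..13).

Move 1: P2 pit2 -> P1=[4,3,2,4,5,4](0) P2=[2,5,0,6,4,6](0)
Move 2: P2 pit4 -> P1=[5,4,2,4,5,4](0) P2=[2,5,0,6,0,7](1)
Move 3: P2 pit0 -> P1=[5,4,2,0,5,4](0) P2=[0,6,0,6,0,7](6)
Move 4: P1 pit5 -> P1=[5,4,2,0,5,0](1) P2=[1,7,1,6,0,7](6)
Move 5: P1 pit0 -> P1=[0,5,3,1,6,0](3) P2=[0,7,1,6,0,7](6)
Move 6: P2 pit1 -> P1=[1,6,3,1,6,0](3) P2=[0,0,2,7,1,8](7)
Move 7: P1 pit0 -> P1=[0,7,3,1,6,0](3) P2=[0,0,2,7,1,8](7)

Answer: 0 7 3 1 6 0 3 0 0 2 7 1 8 7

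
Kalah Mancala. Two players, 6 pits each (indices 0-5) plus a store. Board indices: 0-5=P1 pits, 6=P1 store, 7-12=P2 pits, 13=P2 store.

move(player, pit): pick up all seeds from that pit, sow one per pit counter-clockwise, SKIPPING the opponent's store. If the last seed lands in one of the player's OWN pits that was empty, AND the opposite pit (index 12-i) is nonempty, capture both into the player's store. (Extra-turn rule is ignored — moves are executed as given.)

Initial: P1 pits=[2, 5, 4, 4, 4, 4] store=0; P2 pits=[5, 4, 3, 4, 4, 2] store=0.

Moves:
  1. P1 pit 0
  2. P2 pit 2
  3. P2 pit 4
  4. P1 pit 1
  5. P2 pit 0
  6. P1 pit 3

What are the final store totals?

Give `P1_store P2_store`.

Move 1: P1 pit0 -> P1=[0,6,5,4,4,4](0) P2=[5,4,3,4,4,2](0)
Move 2: P2 pit2 -> P1=[0,6,5,4,4,4](0) P2=[5,4,0,5,5,3](0)
Move 3: P2 pit4 -> P1=[1,7,6,4,4,4](0) P2=[5,4,0,5,0,4](1)
Move 4: P1 pit1 -> P1=[1,0,7,5,5,5](1) P2=[6,5,0,5,0,4](1)
Move 5: P2 pit0 -> P1=[1,0,7,5,5,5](1) P2=[0,6,1,6,1,5](2)
Move 6: P1 pit3 -> P1=[1,0,7,0,6,6](2) P2=[1,7,1,6,1,5](2)

Answer: 2 2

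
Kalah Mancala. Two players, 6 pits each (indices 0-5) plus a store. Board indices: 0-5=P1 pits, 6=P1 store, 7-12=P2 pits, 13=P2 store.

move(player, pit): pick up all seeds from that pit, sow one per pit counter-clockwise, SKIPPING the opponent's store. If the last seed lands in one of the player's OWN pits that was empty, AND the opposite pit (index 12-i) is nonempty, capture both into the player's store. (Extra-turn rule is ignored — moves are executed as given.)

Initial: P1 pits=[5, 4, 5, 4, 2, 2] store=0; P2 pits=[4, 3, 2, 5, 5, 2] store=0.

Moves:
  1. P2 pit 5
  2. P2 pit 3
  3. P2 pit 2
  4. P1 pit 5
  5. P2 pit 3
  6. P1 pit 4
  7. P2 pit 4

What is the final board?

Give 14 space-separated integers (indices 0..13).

Move 1: P2 pit5 -> P1=[6,4,5,4,2,2](0) P2=[4,3,2,5,5,0](1)
Move 2: P2 pit3 -> P1=[7,5,5,4,2,2](0) P2=[4,3,2,0,6,1](2)
Move 3: P2 pit2 -> P1=[7,5,5,4,2,2](0) P2=[4,3,0,1,7,1](2)
Move 4: P1 pit5 -> P1=[7,5,5,4,2,0](1) P2=[5,3,0,1,7,1](2)
Move 5: P2 pit3 -> P1=[7,5,5,4,2,0](1) P2=[5,3,0,0,8,1](2)
Move 6: P1 pit4 -> P1=[7,5,5,4,0,1](2) P2=[5,3,0,0,8,1](2)
Move 7: P2 pit4 -> P1=[8,6,6,5,1,2](2) P2=[5,3,0,0,0,2](3)

Answer: 8 6 6 5 1 2 2 5 3 0 0 0 2 3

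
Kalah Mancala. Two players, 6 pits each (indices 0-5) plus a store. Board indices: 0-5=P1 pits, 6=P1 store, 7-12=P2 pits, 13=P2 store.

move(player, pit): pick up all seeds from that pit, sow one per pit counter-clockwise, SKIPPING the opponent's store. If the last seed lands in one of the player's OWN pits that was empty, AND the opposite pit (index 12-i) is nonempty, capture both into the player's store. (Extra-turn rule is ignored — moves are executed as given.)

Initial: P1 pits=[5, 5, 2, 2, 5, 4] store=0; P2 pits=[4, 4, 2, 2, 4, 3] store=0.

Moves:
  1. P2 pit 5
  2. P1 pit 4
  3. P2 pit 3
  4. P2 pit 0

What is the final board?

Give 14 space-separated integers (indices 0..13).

Move 1: P2 pit5 -> P1=[6,6,2,2,5,4](0) P2=[4,4,2,2,4,0](1)
Move 2: P1 pit4 -> P1=[6,6,2,2,0,5](1) P2=[5,5,3,2,4,0](1)
Move 3: P2 pit3 -> P1=[0,6,2,2,0,5](1) P2=[5,5,3,0,5,0](8)
Move 4: P2 pit0 -> P1=[0,6,2,2,0,5](1) P2=[0,6,4,1,6,1](8)

Answer: 0 6 2 2 0 5 1 0 6 4 1 6 1 8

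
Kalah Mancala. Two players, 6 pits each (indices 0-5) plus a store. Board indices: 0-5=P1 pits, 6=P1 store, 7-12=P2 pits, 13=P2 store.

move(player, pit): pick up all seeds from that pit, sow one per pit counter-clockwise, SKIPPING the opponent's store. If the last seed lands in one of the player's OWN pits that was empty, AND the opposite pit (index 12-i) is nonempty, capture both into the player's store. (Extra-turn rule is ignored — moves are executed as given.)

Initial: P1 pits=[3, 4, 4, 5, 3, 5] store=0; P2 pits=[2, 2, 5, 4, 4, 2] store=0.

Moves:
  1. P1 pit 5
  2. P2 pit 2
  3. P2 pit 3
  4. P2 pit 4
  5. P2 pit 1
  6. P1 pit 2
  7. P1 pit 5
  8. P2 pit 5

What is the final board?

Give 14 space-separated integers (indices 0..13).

Move 1: P1 pit5 -> P1=[3,4,4,5,3,0](1) P2=[3,3,6,5,4,2](0)
Move 2: P2 pit2 -> P1=[4,5,4,5,3,0](1) P2=[3,3,0,6,5,3](1)
Move 3: P2 pit3 -> P1=[5,6,5,5,3,0](1) P2=[3,3,0,0,6,4](2)
Move 4: P2 pit4 -> P1=[6,7,6,6,3,0](1) P2=[3,3,0,0,0,5](3)
Move 5: P2 pit1 -> P1=[6,0,6,6,3,0](1) P2=[3,0,1,1,0,5](11)
Move 6: P1 pit2 -> P1=[6,0,0,7,4,1](2) P2=[4,1,1,1,0,5](11)
Move 7: P1 pit5 -> P1=[6,0,0,7,4,0](3) P2=[4,1,1,1,0,5](11)
Move 8: P2 pit5 -> P1=[7,1,1,8,4,0](3) P2=[4,1,1,1,0,0](12)

Answer: 7 1 1 8 4 0 3 4 1 1 1 0 0 12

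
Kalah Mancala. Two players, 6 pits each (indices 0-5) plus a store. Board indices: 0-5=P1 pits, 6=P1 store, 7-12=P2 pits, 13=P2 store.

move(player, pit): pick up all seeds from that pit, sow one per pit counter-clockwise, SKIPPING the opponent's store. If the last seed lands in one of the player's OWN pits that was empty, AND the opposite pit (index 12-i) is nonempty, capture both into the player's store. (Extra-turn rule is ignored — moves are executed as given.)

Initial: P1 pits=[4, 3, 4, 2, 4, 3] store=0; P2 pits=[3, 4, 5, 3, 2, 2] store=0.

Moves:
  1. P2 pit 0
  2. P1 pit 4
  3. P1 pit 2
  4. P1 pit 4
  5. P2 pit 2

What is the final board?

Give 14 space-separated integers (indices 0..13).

Move 1: P2 pit0 -> P1=[4,3,4,2,4,3](0) P2=[0,5,6,4,2,2](0)
Move 2: P1 pit4 -> P1=[4,3,4,2,0,4](1) P2=[1,6,6,4,2,2](0)
Move 3: P1 pit2 -> P1=[4,3,0,3,1,5](2) P2=[1,6,6,4,2,2](0)
Move 4: P1 pit4 -> P1=[4,3,0,3,0,6](2) P2=[1,6,6,4,2,2](0)
Move 5: P2 pit2 -> P1=[5,4,0,3,0,6](2) P2=[1,6,0,5,3,3](1)

Answer: 5 4 0 3 0 6 2 1 6 0 5 3 3 1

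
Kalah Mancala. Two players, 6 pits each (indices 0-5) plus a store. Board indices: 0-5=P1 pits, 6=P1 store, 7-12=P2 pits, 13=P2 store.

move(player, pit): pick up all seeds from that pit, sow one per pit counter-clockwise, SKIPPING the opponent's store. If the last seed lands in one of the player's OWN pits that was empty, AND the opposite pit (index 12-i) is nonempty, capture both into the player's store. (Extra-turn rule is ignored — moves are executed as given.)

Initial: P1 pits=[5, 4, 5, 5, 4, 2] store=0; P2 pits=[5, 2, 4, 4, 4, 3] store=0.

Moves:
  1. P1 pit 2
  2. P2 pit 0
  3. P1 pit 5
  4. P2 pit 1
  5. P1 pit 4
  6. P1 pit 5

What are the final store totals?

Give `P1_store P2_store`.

Move 1: P1 pit2 -> P1=[5,4,0,6,5,3](1) P2=[6,2,4,4,4,3](0)
Move 2: P2 pit0 -> P1=[5,4,0,6,5,3](1) P2=[0,3,5,5,5,4](1)
Move 3: P1 pit5 -> P1=[5,4,0,6,5,0](2) P2=[1,4,5,5,5,4](1)
Move 4: P2 pit1 -> P1=[5,4,0,6,5,0](2) P2=[1,0,6,6,6,5](1)
Move 5: P1 pit4 -> P1=[5,4,0,6,0,1](3) P2=[2,1,7,6,6,5](1)
Move 6: P1 pit5 -> P1=[5,4,0,6,0,0](4) P2=[2,1,7,6,6,5](1)

Answer: 4 1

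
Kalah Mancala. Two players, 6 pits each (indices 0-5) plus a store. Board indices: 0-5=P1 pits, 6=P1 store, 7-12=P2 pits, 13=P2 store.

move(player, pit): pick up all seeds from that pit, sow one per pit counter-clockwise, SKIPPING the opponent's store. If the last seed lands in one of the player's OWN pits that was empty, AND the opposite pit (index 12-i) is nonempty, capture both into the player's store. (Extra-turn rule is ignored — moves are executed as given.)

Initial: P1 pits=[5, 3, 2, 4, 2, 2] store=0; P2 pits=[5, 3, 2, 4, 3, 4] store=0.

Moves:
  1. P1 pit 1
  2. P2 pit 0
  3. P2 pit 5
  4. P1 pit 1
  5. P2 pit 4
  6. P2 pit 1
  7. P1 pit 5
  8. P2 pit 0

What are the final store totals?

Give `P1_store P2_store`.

Move 1: P1 pit1 -> P1=[5,0,3,5,3,2](0) P2=[5,3,2,4,3,4](0)
Move 2: P2 pit0 -> P1=[5,0,3,5,3,2](0) P2=[0,4,3,5,4,5](0)
Move 3: P2 pit5 -> P1=[6,1,4,6,3,2](0) P2=[0,4,3,5,4,0](1)
Move 4: P1 pit1 -> P1=[6,0,5,6,3,2](0) P2=[0,4,3,5,4,0](1)
Move 5: P2 pit4 -> P1=[7,1,5,6,3,2](0) P2=[0,4,3,5,0,1](2)
Move 6: P2 pit1 -> P1=[7,1,5,6,3,2](0) P2=[0,0,4,6,1,2](2)
Move 7: P1 pit5 -> P1=[7,1,5,6,3,0](1) P2=[1,0,4,6,1,2](2)
Move 8: P2 pit0 -> P1=[7,1,5,6,0,0](1) P2=[0,0,4,6,1,2](6)

Answer: 1 6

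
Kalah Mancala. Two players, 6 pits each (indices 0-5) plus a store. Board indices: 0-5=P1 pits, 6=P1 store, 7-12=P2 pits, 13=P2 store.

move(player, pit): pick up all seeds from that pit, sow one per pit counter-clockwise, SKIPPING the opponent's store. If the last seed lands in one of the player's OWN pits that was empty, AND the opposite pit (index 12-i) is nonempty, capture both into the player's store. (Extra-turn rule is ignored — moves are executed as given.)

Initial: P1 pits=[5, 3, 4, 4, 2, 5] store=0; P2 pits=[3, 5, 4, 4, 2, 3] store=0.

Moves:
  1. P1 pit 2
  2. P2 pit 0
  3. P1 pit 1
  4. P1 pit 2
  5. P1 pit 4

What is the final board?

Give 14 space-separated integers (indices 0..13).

Answer: 5 0 0 7 0 7 2 1 7 5 5 2 3 0

Derivation:
Move 1: P1 pit2 -> P1=[5,3,0,5,3,6](1) P2=[3,5,4,4,2,3](0)
Move 2: P2 pit0 -> P1=[5,3,0,5,3,6](1) P2=[0,6,5,5,2,3](0)
Move 3: P1 pit1 -> P1=[5,0,1,6,4,6](1) P2=[0,6,5,5,2,3](0)
Move 4: P1 pit2 -> P1=[5,0,0,7,4,6](1) P2=[0,6,5,5,2,3](0)
Move 5: P1 pit4 -> P1=[5,0,0,7,0,7](2) P2=[1,7,5,5,2,3](0)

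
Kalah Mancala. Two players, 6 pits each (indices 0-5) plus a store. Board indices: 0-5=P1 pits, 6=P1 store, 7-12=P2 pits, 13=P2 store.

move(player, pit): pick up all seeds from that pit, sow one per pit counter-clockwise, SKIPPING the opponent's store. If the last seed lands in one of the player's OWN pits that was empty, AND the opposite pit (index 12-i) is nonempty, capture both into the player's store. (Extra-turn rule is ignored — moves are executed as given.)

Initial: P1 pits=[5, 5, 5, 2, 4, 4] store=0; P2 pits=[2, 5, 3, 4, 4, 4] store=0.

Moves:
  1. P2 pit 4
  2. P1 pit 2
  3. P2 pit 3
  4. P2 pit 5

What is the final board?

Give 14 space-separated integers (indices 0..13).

Answer: 8 7 1 4 6 5 1 3 5 3 0 1 0 3

Derivation:
Move 1: P2 pit4 -> P1=[6,6,5,2,4,4](0) P2=[2,5,3,4,0,5](1)
Move 2: P1 pit2 -> P1=[6,6,0,3,5,5](1) P2=[3,5,3,4,0,5](1)
Move 3: P2 pit3 -> P1=[7,6,0,3,5,5](1) P2=[3,5,3,0,1,6](2)
Move 4: P2 pit5 -> P1=[8,7,1,4,6,5](1) P2=[3,5,3,0,1,0](3)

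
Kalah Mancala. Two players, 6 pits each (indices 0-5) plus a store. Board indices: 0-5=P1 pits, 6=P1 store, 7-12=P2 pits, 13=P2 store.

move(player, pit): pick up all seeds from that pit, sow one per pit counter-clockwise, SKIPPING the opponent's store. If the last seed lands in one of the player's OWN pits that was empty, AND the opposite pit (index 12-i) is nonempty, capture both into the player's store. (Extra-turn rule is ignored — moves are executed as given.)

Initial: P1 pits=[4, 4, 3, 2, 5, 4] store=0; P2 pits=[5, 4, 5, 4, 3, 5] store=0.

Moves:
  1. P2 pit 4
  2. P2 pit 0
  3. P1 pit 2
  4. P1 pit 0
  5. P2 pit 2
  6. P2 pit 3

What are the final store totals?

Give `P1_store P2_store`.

Answer: 0 3

Derivation:
Move 1: P2 pit4 -> P1=[5,4,3,2,5,4](0) P2=[5,4,5,4,0,6](1)
Move 2: P2 pit0 -> P1=[5,4,3,2,5,4](0) P2=[0,5,6,5,1,7](1)
Move 3: P1 pit2 -> P1=[5,4,0,3,6,5](0) P2=[0,5,6,5,1,7](1)
Move 4: P1 pit0 -> P1=[0,5,1,4,7,6](0) P2=[0,5,6,5,1,7](1)
Move 5: P2 pit2 -> P1=[1,6,1,4,7,6](0) P2=[0,5,0,6,2,8](2)
Move 6: P2 pit3 -> P1=[2,7,2,4,7,6](0) P2=[0,5,0,0,3,9](3)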